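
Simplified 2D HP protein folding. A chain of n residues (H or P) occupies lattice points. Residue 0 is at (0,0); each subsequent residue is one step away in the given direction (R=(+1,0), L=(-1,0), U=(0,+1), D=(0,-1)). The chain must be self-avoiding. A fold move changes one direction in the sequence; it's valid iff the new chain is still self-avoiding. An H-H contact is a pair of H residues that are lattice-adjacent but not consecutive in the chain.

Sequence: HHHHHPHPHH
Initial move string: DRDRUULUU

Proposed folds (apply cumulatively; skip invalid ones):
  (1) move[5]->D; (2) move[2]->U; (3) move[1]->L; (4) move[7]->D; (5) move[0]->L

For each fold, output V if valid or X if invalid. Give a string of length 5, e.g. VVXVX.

Initial: DRDRUULUU -> [(0, 0), (0, -1), (1, -1), (1, -2), (2, -2), (2, -1), (2, 0), (1, 0), (1, 1), (1, 2)]
Fold 1: move[5]->D => DRDRUDLUU INVALID (collision), skipped
Fold 2: move[2]->U => DRURUULUU VALID
Fold 3: move[1]->L => DLURUULUU INVALID (collision), skipped
Fold 4: move[7]->D => DRURUULDU INVALID (collision), skipped
Fold 5: move[0]->L => LRURUULUU INVALID (collision), skipped

Answer: XVXXX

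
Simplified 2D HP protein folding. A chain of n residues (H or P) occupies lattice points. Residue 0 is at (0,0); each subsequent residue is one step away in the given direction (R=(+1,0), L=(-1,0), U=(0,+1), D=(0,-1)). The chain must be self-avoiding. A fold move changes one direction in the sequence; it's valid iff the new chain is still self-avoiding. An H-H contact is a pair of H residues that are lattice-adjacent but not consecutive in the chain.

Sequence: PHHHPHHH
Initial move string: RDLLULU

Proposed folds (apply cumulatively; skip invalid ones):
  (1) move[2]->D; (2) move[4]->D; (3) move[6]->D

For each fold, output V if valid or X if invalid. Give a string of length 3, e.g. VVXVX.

Initial: RDLLULU -> [(0, 0), (1, 0), (1, -1), (0, -1), (-1, -1), (-1, 0), (-2, 0), (-2, 1)]
Fold 1: move[2]->D => RDDLULU VALID
Fold 2: move[4]->D => RDDLDLU VALID
Fold 3: move[6]->D => RDDLDLD VALID

Answer: VVV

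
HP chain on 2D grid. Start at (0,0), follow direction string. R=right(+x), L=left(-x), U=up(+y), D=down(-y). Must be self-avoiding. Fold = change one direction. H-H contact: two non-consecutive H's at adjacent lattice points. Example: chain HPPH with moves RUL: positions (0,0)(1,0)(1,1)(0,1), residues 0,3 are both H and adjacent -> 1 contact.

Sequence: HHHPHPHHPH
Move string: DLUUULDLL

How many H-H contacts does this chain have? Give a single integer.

Answer: 1

Derivation:
Positions: [(0, 0), (0, -1), (-1, -1), (-1, 0), (-1, 1), (-1, 2), (-2, 2), (-2, 1), (-3, 1), (-4, 1)]
H-H contact: residue 4 @(-1,1) - residue 7 @(-2, 1)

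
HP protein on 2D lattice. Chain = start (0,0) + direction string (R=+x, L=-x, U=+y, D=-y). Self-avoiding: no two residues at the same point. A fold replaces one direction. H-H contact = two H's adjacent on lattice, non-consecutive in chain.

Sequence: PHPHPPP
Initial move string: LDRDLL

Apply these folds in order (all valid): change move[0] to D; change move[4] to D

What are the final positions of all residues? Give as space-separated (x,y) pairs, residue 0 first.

Initial moves: LDRDLL
Fold: move[0]->D => DDRDLL (positions: [(0, 0), (0, -1), (0, -2), (1, -2), (1, -3), (0, -3), (-1, -3)])
Fold: move[4]->D => DDRDDL (positions: [(0, 0), (0, -1), (0, -2), (1, -2), (1, -3), (1, -4), (0, -4)])

Answer: (0,0) (0,-1) (0,-2) (1,-2) (1,-3) (1,-4) (0,-4)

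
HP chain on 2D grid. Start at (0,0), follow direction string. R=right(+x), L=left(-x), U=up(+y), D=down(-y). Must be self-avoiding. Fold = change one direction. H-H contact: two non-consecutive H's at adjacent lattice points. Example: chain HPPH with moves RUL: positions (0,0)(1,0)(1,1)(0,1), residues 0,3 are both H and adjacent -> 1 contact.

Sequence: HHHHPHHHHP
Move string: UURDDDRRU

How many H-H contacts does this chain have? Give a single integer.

Positions: [(0, 0), (0, 1), (0, 2), (1, 2), (1, 1), (1, 0), (1, -1), (2, -1), (3, -1), (3, 0)]
H-H contact: residue 0 @(0,0) - residue 5 @(1, 0)

Answer: 1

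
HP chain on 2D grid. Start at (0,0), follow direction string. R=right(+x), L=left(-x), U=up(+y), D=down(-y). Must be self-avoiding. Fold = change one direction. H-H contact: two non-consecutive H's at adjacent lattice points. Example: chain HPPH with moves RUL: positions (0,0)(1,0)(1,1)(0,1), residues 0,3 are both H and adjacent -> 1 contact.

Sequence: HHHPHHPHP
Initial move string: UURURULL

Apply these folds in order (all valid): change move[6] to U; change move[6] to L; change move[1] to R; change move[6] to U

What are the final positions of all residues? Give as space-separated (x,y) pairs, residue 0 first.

Initial moves: UURURULL
Fold: move[6]->U => UURURUUL (positions: [(0, 0), (0, 1), (0, 2), (1, 2), (1, 3), (2, 3), (2, 4), (2, 5), (1, 5)])
Fold: move[6]->L => UURURULL (positions: [(0, 0), (0, 1), (0, 2), (1, 2), (1, 3), (2, 3), (2, 4), (1, 4), (0, 4)])
Fold: move[1]->R => URRURULL (positions: [(0, 0), (0, 1), (1, 1), (2, 1), (2, 2), (3, 2), (3, 3), (2, 3), (1, 3)])
Fold: move[6]->U => URRURUUL (positions: [(0, 0), (0, 1), (1, 1), (2, 1), (2, 2), (3, 2), (3, 3), (3, 4), (2, 4)])

Answer: (0,0) (0,1) (1,1) (2,1) (2,2) (3,2) (3,3) (3,4) (2,4)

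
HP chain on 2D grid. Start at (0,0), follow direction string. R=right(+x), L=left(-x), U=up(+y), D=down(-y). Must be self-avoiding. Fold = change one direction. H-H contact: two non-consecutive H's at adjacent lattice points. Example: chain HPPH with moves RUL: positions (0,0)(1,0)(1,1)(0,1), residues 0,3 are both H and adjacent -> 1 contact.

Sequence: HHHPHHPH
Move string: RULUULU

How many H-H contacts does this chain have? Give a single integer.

Answer: 0

Derivation:
Positions: [(0, 0), (1, 0), (1, 1), (0, 1), (0, 2), (0, 3), (-1, 3), (-1, 4)]
No H-H contacts found.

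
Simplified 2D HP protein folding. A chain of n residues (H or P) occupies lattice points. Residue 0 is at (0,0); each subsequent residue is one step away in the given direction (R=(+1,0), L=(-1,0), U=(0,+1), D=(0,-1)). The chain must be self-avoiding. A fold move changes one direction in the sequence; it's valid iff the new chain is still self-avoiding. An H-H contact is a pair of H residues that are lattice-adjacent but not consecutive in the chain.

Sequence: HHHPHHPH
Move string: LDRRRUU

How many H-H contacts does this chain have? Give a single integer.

Positions: [(0, 0), (-1, 0), (-1, -1), (0, -1), (1, -1), (2, -1), (2, 0), (2, 1)]
No H-H contacts found.

Answer: 0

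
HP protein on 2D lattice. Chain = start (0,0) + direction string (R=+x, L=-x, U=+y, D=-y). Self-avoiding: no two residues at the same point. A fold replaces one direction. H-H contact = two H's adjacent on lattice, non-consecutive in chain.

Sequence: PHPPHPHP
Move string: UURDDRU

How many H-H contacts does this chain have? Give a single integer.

Positions: [(0, 0), (0, 1), (0, 2), (1, 2), (1, 1), (1, 0), (2, 0), (2, 1)]
H-H contact: residue 1 @(0,1) - residue 4 @(1, 1)

Answer: 1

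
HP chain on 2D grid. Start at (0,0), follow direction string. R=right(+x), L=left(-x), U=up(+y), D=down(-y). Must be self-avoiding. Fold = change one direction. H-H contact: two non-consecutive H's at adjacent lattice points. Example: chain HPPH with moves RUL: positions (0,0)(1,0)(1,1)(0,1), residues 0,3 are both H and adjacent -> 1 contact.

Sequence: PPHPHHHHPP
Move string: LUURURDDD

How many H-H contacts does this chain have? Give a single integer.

Answer: 1

Derivation:
Positions: [(0, 0), (-1, 0), (-1, 1), (-1, 2), (0, 2), (0, 3), (1, 3), (1, 2), (1, 1), (1, 0)]
H-H contact: residue 4 @(0,2) - residue 7 @(1, 2)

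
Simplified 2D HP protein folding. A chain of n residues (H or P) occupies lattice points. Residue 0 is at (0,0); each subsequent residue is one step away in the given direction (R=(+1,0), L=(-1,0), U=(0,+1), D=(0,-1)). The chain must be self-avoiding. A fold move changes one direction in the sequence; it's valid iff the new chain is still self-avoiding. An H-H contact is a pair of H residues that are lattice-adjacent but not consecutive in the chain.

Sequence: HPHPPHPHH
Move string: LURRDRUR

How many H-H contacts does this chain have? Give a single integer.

Positions: [(0, 0), (-1, 0), (-1, 1), (0, 1), (1, 1), (1, 0), (2, 0), (2, 1), (3, 1)]
H-H contact: residue 0 @(0,0) - residue 5 @(1, 0)

Answer: 1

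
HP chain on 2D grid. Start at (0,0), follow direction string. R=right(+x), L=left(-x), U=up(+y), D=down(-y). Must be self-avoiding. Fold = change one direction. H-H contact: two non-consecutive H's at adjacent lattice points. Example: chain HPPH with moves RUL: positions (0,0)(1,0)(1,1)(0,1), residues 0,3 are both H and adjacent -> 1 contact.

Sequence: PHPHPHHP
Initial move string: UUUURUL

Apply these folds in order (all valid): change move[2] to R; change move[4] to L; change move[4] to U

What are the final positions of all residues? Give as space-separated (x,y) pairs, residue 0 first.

Initial moves: UUUURUL
Fold: move[2]->R => UURURUL (positions: [(0, 0), (0, 1), (0, 2), (1, 2), (1, 3), (2, 3), (2, 4), (1, 4)])
Fold: move[4]->L => UURULUL (positions: [(0, 0), (0, 1), (0, 2), (1, 2), (1, 3), (0, 3), (0, 4), (-1, 4)])
Fold: move[4]->U => UURUUUL (positions: [(0, 0), (0, 1), (0, 2), (1, 2), (1, 3), (1, 4), (1, 5), (0, 5)])

Answer: (0,0) (0,1) (0,2) (1,2) (1,3) (1,4) (1,5) (0,5)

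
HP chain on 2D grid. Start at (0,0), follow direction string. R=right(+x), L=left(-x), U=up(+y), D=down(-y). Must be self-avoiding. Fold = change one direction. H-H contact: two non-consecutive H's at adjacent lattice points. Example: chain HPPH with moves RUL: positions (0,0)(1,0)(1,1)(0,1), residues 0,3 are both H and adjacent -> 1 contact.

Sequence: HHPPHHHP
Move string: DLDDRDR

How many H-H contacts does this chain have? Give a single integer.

Positions: [(0, 0), (0, -1), (-1, -1), (-1, -2), (-1, -3), (0, -3), (0, -4), (1, -4)]
No H-H contacts found.

Answer: 0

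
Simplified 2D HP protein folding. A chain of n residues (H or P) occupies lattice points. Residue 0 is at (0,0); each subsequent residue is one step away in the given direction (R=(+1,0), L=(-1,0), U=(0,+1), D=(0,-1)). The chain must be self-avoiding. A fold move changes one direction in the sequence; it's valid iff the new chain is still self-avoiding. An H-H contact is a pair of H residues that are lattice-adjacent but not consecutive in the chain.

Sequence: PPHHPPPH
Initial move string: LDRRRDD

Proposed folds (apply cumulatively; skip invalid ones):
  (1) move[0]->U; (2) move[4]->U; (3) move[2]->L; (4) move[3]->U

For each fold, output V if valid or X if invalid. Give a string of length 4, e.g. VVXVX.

Answer: XXXX

Derivation:
Initial: LDRRRDD -> [(0, 0), (-1, 0), (-1, -1), (0, -1), (1, -1), (2, -1), (2, -2), (2, -3)]
Fold 1: move[0]->U => UDRRRDD INVALID (collision), skipped
Fold 2: move[4]->U => LDRRUDD INVALID (collision), skipped
Fold 3: move[2]->L => LDLRRDD INVALID (collision), skipped
Fold 4: move[3]->U => LDRURDD INVALID (collision), skipped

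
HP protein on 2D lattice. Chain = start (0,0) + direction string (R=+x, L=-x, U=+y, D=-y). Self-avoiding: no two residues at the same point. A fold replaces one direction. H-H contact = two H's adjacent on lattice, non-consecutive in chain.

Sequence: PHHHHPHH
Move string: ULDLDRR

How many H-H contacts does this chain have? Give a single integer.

Positions: [(0, 0), (0, 1), (-1, 1), (-1, 0), (-2, 0), (-2, -1), (-1, -1), (0, -1)]
H-H contact: residue 3 @(-1,0) - residue 6 @(-1, -1)

Answer: 1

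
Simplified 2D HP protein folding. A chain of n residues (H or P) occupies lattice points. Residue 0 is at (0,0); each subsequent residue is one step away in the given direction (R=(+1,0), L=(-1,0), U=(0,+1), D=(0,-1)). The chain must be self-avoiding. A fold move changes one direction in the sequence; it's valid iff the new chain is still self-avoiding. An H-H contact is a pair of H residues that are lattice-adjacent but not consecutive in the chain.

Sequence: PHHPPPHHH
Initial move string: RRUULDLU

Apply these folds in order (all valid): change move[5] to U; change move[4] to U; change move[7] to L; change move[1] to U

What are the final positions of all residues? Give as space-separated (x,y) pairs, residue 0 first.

Answer: (0,0) (1,0) (1,1) (1,2) (1,3) (1,4) (1,5) (0,5) (-1,5)

Derivation:
Initial moves: RRUULDLU
Fold: move[5]->U => RRUULULU (positions: [(0, 0), (1, 0), (2, 0), (2, 1), (2, 2), (1, 2), (1, 3), (0, 3), (0, 4)])
Fold: move[4]->U => RRUUUULU (positions: [(0, 0), (1, 0), (2, 0), (2, 1), (2, 2), (2, 3), (2, 4), (1, 4), (1, 5)])
Fold: move[7]->L => RRUUUULL (positions: [(0, 0), (1, 0), (2, 0), (2, 1), (2, 2), (2, 3), (2, 4), (1, 4), (0, 4)])
Fold: move[1]->U => RUUUUULL (positions: [(0, 0), (1, 0), (1, 1), (1, 2), (1, 3), (1, 4), (1, 5), (0, 5), (-1, 5)])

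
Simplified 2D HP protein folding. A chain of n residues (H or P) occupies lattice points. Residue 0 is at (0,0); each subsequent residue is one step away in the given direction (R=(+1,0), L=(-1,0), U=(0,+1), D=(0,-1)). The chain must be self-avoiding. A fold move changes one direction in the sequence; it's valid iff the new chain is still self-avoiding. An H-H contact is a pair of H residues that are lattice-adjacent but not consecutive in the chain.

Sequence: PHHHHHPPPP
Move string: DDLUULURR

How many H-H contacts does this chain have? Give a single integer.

Positions: [(0, 0), (0, -1), (0, -2), (-1, -2), (-1, -1), (-1, 0), (-2, 0), (-2, 1), (-1, 1), (0, 1)]
H-H contact: residue 1 @(0,-1) - residue 4 @(-1, -1)

Answer: 1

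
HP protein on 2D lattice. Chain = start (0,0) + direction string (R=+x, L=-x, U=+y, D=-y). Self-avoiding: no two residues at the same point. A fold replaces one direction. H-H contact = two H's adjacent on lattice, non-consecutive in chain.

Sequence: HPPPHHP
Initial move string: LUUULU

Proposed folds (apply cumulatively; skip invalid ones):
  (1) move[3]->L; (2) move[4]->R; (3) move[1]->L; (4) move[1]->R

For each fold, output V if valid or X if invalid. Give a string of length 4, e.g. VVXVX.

Answer: VXVX

Derivation:
Initial: LUUULU -> [(0, 0), (-1, 0), (-1, 1), (-1, 2), (-1, 3), (-2, 3), (-2, 4)]
Fold 1: move[3]->L => LUULLU VALID
Fold 2: move[4]->R => LUULRU INVALID (collision), skipped
Fold 3: move[1]->L => LLULLU VALID
Fold 4: move[1]->R => LRULLU INVALID (collision), skipped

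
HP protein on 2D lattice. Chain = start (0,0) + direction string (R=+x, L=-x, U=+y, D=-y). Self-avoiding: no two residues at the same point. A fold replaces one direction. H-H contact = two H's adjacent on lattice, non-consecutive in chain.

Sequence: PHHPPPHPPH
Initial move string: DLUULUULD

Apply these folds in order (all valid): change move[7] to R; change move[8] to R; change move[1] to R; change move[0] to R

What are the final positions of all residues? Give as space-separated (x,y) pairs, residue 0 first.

Answer: (0,0) (1,0) (2,0) (2,1) (2,2) (1,2) (1,3) (1,4) (2,4) (3,4)

Derivation:
Initial moves: DLUULUULD
Fold: move[7]->R => DLUULUURD (positions: [(0, 0), (0, -1), (-1, -1), (-1, 0), (-1, 1), (-2, 1), (-2, 2), (-2, 3), (-1, 3), (-1, 2)])
Fold: move[8]->R => DLUULUURR (positions: [(0, 0), (0, -1), (-1, -1), (-1, 0), (-1, 1), (-2, 1), (-2, 2), (-2, 3), (-1, 3), (0, 3)])
Fold: move[1]->R => DRUULUURR (positions: [(0, 0), (0, -1), (1, -1), (1, 0), (1, 1), (0, 1), (0, 2), (0, 3), (1, 3), (2, 3)])
Fold: move[0]->R => RRUULUURR (positions: [(0, 0), (1, 0), (2, 0), (2, 1), (2, 2), (1, 2), (1, 3), (1, 4), (2, 4), (3, 4)])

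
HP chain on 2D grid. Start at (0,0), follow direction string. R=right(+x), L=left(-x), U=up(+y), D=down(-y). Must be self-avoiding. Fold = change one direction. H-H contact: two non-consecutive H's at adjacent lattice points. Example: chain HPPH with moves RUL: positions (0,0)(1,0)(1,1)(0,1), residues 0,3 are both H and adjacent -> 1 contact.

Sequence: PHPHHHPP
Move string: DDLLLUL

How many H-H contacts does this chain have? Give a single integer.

Positions: [(0, 0), (0, -1), (0, -2), (-1, -2), (-2, -2), (-3, -2), (-3, -1), (-4, -1)]
No H-H contacts found.

Answer: 0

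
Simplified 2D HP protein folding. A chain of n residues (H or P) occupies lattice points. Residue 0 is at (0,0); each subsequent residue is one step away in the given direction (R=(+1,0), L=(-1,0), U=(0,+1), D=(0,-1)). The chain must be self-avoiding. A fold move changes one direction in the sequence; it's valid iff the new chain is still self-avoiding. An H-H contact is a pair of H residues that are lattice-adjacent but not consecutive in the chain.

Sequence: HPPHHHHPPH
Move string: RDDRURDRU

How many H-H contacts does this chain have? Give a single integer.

Positions: [(0, 0), (1, 0), (1, -1), (1, -2), (2, -2), (2, -1), (3, -1), (3, -2), (4, -2), (4, -1)]
H-H contact: residue 6 @(3,-1) - residue 9 @(4, -1)

Answer: 1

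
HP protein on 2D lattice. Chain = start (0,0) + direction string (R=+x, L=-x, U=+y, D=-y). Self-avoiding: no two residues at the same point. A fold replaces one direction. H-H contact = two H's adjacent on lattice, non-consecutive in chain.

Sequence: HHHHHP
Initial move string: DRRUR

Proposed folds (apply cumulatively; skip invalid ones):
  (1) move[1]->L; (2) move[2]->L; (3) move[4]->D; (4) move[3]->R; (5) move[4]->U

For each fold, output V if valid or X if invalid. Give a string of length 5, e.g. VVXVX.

Initial: DRRUR -> [(0, 0), (0, -1), (1, -1), (2, -1), (2, 0), (3, 0)]
Fold 1: move[1]->L => DLRUR INVALID (collision), skipped
Fold 2: move[2]->L => DRLUR INVALID (collision), skipped
Fold 3: move[4]->D => DRRUD INVALID (collision), skipped
Fold 4: move[3]->R => DRRRR VALID
Fold 5: move[4]->U => DRRRU VALID

Answer: XXXVV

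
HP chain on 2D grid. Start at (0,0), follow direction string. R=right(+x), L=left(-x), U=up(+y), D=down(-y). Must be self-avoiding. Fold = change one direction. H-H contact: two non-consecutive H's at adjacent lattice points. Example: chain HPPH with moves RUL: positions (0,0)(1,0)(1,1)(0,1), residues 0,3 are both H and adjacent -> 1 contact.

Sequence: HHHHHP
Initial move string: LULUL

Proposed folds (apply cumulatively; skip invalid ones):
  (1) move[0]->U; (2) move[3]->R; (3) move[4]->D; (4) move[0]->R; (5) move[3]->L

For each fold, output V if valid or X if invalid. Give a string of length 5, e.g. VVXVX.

Initial: LULUL -> [(0, 0), (-1, 0), (-1, 1), (-2, 1), (-2, 2), (-3, 2)]
Fold 1: move[0]->U => UULUL VALID
Fold 2: move[3]->R => UULRL INVALID (collision), skipped
Fold 3: move[4]->D => UULUD INVALID (collision), skipped
Fold 4: move[0]->R => RULUL VALID
Fold 5: move[3]->L => RULLL VALID

Answer: VXXVV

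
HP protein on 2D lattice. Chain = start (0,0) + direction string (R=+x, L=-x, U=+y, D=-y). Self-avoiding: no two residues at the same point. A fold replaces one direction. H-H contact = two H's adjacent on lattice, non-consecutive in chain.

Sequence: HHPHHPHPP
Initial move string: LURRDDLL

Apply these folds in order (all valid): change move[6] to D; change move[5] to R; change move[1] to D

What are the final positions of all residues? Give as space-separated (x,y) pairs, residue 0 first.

Answer: (0,0) (-1,0) (-1,-1) (0,-1) (1,-1) (1,-2) (2,-2) (2,-3) (1,-3)

Derivation:
Initial moves: LURRDDLL
Fold: move[6]->D => LURRDDDL (positions: [(0, 0), (-1, 0), (-1, 1), (0, 1), (1, 1), (1, 0), (1, -1), (1, -2), (0, -2)])
Fold: move[5]->R => LURRDRDL (positions: [(0, 0), (-1, 0), (-1, 1), (0, 1), (1, 1), (1, 0), (2, 0), (2, -1), (1, -1)])
Fold: move[1]->D => LDRRDRDL (positions: [(0, 0), (-1, 0), (-1, -1), (0, -1), (1, -1), (1, -2), (2, -2), (2, -3), (1, -3)])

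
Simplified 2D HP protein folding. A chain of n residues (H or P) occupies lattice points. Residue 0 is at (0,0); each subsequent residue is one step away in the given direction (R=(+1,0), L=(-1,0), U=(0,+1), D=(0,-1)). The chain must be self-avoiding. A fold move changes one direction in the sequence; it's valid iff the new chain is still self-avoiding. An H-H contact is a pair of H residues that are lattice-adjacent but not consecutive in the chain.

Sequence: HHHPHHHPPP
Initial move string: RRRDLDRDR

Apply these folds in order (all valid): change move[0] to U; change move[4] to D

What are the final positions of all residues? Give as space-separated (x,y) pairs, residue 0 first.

Answer: (0,0) (0,1) (1,1) (2,1) (2,0) (2,-1) (2,-2) (3,-2) (3,-3) (4,-3)

Derivation:
Initial moves: RRRDLDRDR
Fold: move[0]->U => URRDLDRDR (positions: [(0, 0), (0, 1), (1, 1), (2, 1), (2, 0), (1, 0), (1, -1), (2, -1), (2, -2), (3, -2)])
Fold: move[4]->D => URRDDDRDR (positions: [(0, 0), (0, 1), (1, 1), (2, 1), (2, 0), (2, -1), (2, -2), (3, -2), (3, -3), (4, -3)])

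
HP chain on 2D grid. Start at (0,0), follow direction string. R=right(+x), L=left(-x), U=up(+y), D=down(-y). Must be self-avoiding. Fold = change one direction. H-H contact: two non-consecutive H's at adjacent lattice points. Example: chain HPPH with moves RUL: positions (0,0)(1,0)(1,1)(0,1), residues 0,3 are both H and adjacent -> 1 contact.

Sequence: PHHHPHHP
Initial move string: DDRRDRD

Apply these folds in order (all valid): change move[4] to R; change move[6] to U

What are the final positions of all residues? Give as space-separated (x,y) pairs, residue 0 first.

Initial moves: DDRRDRD
Fold: move[4]->R => DDRRRRD (positions: [(0, 0), (0, -1), (0, -2), (1, -2), (2, -2), (3, -2), (4, -2), (4, -3)])
Fold: move[6]->U => DDRRRRU (positions: [(0, 0), (0, -1), (0, -2), (1, -2), (2, -2), (3, -2), (4, -2), (4, -1)])

Answer: (0,0) (0,-1) (0,-2) (1,-2) (2,-2) (3,-2) (4,-2) (4,-1)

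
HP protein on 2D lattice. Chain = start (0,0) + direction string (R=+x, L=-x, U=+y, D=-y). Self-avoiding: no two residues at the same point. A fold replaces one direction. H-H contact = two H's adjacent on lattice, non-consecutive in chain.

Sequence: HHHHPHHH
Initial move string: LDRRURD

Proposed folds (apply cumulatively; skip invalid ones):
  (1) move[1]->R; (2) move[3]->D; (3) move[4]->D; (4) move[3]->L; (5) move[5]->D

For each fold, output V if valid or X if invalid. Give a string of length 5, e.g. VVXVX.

Initial: LDRRURD -> [(0, 0), (-1, 0), (-1, -1), (0, -1), (1, -1), (1, 0), (2, 0), (2, -1)]
Fold 1: move[1]->R => LRRRURD INVALID (collision), skipped
Fold 2: move[3]->D => LDRDURD INVALID (collision), skipped
Fold 3: move[4]->D => LDRRDRD VALID
Fold 4: move[3]->L => LDRLDRD INVALID (collision), skipped
Fold 5: move[5]->D => LDRRDDD VALID

Answer: XXVXV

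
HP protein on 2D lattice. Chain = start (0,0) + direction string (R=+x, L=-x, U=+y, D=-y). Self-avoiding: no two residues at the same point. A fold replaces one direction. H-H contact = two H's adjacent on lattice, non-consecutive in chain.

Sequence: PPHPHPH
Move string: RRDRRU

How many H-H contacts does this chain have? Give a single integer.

Answer: 0

Derivation:
Positions: [(0, 0), (1, 0), (2, 0), (2, -1), (3, -1), (4, -1), (4, 0)]
No H-H contacts found.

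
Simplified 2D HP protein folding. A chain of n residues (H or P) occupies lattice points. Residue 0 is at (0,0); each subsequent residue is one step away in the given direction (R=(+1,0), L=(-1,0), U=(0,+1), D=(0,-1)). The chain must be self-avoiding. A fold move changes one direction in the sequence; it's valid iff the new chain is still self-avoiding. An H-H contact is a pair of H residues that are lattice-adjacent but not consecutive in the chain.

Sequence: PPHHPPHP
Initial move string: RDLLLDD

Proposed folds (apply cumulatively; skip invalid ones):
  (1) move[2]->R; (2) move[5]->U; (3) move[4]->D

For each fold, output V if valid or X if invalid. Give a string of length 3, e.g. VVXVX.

Initial: RDLLLDD -> [(0, 0), (1, 0), (1, -1), (0, -1), (-1, -1), (-2, -1), (-2, -2), (-2, -3)]
Fold 1: move[2]->R => RDRLLDD INVALID (collision), skipped
Fold 2: move[5]->U => RDLLLUD INVALID (collision), skipped
Fold 3: move[4]->D => RDLLDDD VALID

Answer: XXV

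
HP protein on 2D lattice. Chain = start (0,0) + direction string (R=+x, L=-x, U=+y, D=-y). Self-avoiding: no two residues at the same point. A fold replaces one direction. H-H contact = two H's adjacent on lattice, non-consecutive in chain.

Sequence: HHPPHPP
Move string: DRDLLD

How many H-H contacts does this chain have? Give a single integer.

Positions: [(0, 0), (0, -1), (1, -1), (1, -2), (0, -2), (-1, -2), (-1, -3)]
H-H contact: residue 1 @(0,-1) - residue 4 @(0, -2)

Answer: 1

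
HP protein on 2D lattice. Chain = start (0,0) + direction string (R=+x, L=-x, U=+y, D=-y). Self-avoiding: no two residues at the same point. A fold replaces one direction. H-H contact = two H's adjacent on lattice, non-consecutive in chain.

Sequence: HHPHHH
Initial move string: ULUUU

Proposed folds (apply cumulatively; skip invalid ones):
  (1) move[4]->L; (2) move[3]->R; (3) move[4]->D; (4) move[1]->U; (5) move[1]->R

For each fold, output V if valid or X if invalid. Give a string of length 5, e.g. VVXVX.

Initial: ULUUU -> [(0, 0), (0, 1), (-1, 1), (-1, 2), (-1, 3), (-1, 4)]
Fold 1: move[4]->L => ULUUL VALID
Fold 2: move[3]->R => ULURL INVALID (collision), skipped
Fold 3: move[4]->D => ULUUD INVALID (collision), skipped
Fold 4: move[1]->U => UUUUL VALID
Fold 5: move[1]->R => URUUL VALID

Answer: VXXVV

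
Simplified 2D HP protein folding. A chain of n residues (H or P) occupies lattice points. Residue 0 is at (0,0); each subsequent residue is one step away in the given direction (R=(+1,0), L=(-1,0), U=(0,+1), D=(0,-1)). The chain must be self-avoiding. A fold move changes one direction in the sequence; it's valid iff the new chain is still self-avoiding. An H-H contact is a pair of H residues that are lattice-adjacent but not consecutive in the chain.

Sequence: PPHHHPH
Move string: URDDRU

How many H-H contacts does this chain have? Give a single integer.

Answer: 1

Derivation:
Positions: [(0, 0), (0, 1), (1, 1), (1, 0), (1, -1), (2, -1), (2, 0)]
H-H contact: residue 3 @(1,0) - residue 6 @(2, 0)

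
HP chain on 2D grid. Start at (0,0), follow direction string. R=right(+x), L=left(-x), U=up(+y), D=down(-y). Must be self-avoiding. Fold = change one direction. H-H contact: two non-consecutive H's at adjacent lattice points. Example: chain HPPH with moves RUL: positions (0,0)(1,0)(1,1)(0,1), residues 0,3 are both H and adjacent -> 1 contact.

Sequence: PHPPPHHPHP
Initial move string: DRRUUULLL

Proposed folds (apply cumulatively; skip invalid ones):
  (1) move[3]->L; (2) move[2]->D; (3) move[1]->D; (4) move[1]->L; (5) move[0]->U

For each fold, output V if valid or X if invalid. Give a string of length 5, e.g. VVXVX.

Answer: XXVXX

Derivation:
Initial: DRRUUULLL -> [(0, 0), (0, -1), (1, -1), (2, -1), (2, 0), (2, 1), (2, 2), (1, 2), (0, 2), (-1, 2)]
Fold 1: move[3]->L => DRRLUULLL INVALID (collision), skipped
Fold 2: move[2]->D => DRDUUULLL INVALID (collision), skipped
Fold 3: move[1]->D => DDRUUULLL VALID
Fold 4: move[1]->L => DLRUUULLL INVALID (collision), skipped
Fold 5: move[0]->U => UDRUUULLL INVALID (collision), skipped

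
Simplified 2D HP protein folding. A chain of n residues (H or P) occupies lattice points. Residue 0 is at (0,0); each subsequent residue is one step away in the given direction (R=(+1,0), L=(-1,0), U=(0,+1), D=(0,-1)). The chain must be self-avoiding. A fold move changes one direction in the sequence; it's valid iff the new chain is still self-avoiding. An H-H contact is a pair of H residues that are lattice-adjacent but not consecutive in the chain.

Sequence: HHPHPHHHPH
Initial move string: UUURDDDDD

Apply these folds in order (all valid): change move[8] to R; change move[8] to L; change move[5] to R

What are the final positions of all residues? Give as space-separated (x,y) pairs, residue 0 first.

Answer: (0,0) (0,1) (0,2) (0,3) (1,3) (1,2) (2,2) (2,1) (2,0) (1,0)

Derivation:
Initial moves: UUURDDDDD
Fold: move[8]->R => UUURDDDDR (positions: [(0, 0), (0, 1), (0, 2), (0, 3), (1, 3), (1, 2), (1, 1), (1, 0), (1, -1), (2, -1)])
Fold: move[8]->L => UUURDDDDL (positions: [(0, 0), (0, 1), (0, 2), (0, 3), (1, 3), (1, 2), (1, 1), (1, 0), (1, -1), (0, -1)])
Fold: move[5]->R => UUURDRDDL (positions: [(0, 0), (0, 1), (0, 2), (0, 3), (1, 3), (1, 2), (2, 2), (2, 1), (2, 0), (1, 0)])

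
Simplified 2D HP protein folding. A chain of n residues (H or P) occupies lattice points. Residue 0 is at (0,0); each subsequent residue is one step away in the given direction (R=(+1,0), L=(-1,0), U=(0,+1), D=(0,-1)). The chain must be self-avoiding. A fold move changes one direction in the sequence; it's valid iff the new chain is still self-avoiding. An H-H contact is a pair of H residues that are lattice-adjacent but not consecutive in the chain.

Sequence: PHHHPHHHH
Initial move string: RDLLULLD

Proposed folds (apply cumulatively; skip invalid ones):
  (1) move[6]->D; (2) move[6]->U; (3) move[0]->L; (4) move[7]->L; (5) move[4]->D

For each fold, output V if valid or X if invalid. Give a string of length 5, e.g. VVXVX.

Answer: VXVVV

Derivation:
Initial: RDLLULLD -> [(0, 0), (1, 0), (1, -1), (0, -1), (-1, -1), (-1, 0), (-2, 0), (-3, 0), (-3, -1)]
Fold 1: move[6]->D => RDLLULDD VALID
Fold 2: move[6]->U => RDLLULUD INVALID (collision), skipped
Fold 3: move[0]->L => LDLLULDD VALID
Fold 4: move[7]->L => LDLLULDL VALID
Fold 5: move[4]->D => LDLLDLDL VALID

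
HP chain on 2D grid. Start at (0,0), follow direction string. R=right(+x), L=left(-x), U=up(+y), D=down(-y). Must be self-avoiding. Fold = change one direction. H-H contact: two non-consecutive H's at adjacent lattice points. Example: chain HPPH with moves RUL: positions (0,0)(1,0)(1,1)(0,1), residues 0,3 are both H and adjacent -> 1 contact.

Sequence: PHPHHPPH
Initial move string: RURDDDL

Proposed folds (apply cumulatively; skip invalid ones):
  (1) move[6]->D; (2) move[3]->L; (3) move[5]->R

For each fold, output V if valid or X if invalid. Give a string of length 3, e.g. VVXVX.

Answer: VXV

Derivation:
Initial: RURDDDL -> [(0, 0), (1, 0), (1, 1), (2, 1), (2, 0), (2, -1), (2, -2), (1, -2)]
Fold 1: move[6]->D => RURDDDD VALID
Fold 2: move[3]->L => RURLDDD INVALID (collision), skipped
Fold 3: move[5]->R => RURDDRD VALID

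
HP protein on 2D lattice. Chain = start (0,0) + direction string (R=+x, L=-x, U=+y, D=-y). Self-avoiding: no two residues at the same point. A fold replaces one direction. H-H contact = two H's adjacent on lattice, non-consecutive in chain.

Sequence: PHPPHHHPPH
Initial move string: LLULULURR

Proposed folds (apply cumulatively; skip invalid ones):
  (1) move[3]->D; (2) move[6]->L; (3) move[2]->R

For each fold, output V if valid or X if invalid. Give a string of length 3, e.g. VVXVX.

Initial: LLULULURR -> [(0, 0), (-1, 0), (-2, 0), (-2, 1), (-3, 1), (-3, 2), (-4, 2), (-4, 3), (-3, 3), (-2, 3)]
Fold 1: move[3]->D => LLUDULURR INVALID (collision), skipped
Fold 2: move[6]->L => LLULULLRR INVALID (collision), skipped
Fold 3: move[2]->R => LLRLULURR INVALID (collision), skipped

Answer: XXX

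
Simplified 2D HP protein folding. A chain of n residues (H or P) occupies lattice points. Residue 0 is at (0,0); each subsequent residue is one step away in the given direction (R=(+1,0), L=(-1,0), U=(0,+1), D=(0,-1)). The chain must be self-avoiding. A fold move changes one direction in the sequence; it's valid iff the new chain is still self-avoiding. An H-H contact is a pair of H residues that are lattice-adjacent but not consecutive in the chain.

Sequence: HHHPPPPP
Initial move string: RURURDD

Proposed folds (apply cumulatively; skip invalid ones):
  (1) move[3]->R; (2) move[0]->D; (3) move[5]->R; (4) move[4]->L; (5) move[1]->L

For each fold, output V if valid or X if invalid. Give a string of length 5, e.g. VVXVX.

Answer: VXVXX

Derivation:
Initial: RURURDD -> [(0, 0), (1, 0), (1, 1), (2, 1), (2, 2), (3, 2), (3, 1), (3, 0)]
Fold 1: move[3]->R => RURRRDD VALID
Fold 2: move[0]->D => DURRRDD INVALID (collision), skipped
Fold 3: move[5]->R => RURRRRD VALID
Fold 4: move[4]->L => RURRLRD INVALID (collision), skipped
Fold 5: move[1]->L => RLRRRRD INVALID (collision), skipped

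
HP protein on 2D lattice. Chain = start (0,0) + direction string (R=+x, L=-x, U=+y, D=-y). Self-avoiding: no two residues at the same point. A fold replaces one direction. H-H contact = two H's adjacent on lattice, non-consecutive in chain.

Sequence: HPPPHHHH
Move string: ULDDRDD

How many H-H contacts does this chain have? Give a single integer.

Positions: [(0, 0), (0, 1), (-1, 1), (-1, 0), (-1, -1), (0, -1), (0, -2), (0, -3)]
H-H contact: residue 0 @(0,0) - residue 5 @(0, -1)

Answer: 1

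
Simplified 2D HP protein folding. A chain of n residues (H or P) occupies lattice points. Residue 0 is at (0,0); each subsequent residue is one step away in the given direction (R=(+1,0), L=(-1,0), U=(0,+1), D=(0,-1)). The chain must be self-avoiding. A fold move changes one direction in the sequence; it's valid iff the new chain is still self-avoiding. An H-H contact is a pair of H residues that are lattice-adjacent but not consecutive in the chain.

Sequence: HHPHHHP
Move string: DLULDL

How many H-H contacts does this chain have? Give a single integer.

Positions: [(0, 0), (0, -1), (-1, -1), (-1, 0), (-2, 0), (-2, -1), (-3, -1)]
H-H contact: residue 0 @(0,0) - residue 3 @(-1, 0)

Answer: 1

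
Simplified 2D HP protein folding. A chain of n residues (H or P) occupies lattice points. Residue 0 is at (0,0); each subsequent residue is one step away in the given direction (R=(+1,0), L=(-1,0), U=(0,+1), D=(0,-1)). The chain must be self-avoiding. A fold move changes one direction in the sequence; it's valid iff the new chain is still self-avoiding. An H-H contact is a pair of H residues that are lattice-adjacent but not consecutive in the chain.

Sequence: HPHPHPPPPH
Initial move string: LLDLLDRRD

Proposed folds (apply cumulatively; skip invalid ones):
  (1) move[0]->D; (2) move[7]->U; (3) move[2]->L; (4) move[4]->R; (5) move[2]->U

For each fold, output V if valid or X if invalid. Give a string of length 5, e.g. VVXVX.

Answer: VXVXX

Derivation:
Initial: LLDLLDRRD -> [(0, 0), (-1, 0), (-2, 0), (-2, -1), (-3, -1), (-4, -1), (-4, -2), (-3, -2), (-2, -2), (-2, -3)]
Fold 1: move[0]->D => DLDLLDRRD VALID
Fold 2: move[7]->U => DLDLLDRUD INVALID (collision), skipped
Fold 3: move[2]->L => DLLLLDRRD VALID
Fold 4: move[4]->R => DLLLRDRRD INVALID (collision), skipped
Fold 5: move[2]->U => DLULLDRRD INVALID (collision), skipped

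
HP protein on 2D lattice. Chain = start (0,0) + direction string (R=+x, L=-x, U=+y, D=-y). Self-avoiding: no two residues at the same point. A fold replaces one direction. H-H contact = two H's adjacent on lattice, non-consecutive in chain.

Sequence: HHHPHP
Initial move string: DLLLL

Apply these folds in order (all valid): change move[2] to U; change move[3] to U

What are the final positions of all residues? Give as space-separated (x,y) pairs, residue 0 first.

Answer: (0,0) (0,-1) (-1,-1) (-1,0) (-1,1) (-2,1)

Derivation:
Initial moves: DLLLL
Fold: move[2]->U => DLULL (positions: [(0, 0), (0, -1), (-1, -1), (-1, 0), (-2, 0), (-3, 0)])
Fold: move[3]->U => DLUUL (positions: [(0, 0), (0, -1), (-1, -1), (-1, 0), (-1, 1), (-2, 1)])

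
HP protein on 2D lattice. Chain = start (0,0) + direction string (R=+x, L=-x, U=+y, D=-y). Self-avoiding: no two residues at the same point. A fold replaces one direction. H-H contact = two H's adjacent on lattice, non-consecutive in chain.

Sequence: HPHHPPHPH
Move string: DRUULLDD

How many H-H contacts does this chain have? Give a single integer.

Positions: [(0, 0), (0, -1), (1, -1), (1, 0), (1, 1), (0, 1), (-1, 1), (-1, 0), (-1, -1)]
H-H contact: residue 0 @(0,0) - residue 3 @(1, 0)

Answer: 1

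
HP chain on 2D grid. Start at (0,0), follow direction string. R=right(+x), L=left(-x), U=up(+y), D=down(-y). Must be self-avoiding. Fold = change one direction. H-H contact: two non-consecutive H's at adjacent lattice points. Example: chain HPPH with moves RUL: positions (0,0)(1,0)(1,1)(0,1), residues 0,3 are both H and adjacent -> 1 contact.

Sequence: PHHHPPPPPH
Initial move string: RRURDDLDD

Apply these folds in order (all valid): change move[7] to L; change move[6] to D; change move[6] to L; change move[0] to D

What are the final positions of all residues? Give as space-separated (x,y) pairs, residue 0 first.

Answer: (0,0) (0,-1) (1,-1) (1,0) (2,0) (2,-1) (2,-2) (1,-2) (0,-2) (0,-3)

Derivation:
Initial moves: RRURDDLDD
Fold: move[7]->L => RRURDDLLD (positions: [(0, 0), (1, 0), (2, 0), (2, 1), (3, 1), (3, 0), (3, -1), (2, -1), (1, -1), (1, -2)])
Fold: move[6]->D => RRURDDDLD (positions: [(0, 0), (1, 0), (2, 0), (2, 1), (3, 1), (3, 0), (3, -1), (3, -2), (2, -2), (2, -3)])
Fold: move[6]->L => RRURDDLLD (positions: [(0, 0), (1, 0), (2, 0), (2, 1), (3, 1), (3, 0), (3, -1), (2, -1), (1, -1), (1, -2)])
Fold: move[0]->D => DRURDDLLD (positions: [(0, 0), (0, -1), (1, -1), (1, 0), (2, 0), (2, -1), (2, -2), (1, -2), (0, -2), (0, -3)])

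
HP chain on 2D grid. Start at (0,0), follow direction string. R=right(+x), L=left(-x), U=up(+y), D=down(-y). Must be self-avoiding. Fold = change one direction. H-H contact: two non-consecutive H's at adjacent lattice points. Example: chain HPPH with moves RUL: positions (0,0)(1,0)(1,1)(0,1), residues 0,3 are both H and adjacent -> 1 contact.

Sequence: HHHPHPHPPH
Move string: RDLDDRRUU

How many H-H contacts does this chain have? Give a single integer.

Answer: 1

Derivation:
Positions: [(0, 0), (1, 0), (1, -1), (0, -1), (0, -2), (0, -3), (1, -3), (2, -3), (2, -2), (2, -1)]
H-H contact: residue 2 @(1,-1) - residue 9 @(2, -1)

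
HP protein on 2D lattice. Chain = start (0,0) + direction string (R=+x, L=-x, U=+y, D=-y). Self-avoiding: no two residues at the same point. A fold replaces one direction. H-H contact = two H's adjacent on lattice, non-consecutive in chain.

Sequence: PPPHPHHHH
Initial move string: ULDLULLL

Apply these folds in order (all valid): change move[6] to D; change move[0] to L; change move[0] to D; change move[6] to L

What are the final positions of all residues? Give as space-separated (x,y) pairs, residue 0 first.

Initial moves: ULDLULLL
Fold: move[6]->D => ULDLULDL (positions: [(0, 0), (0, 1), (-1, 1), (-1, 0), (-2, 0), (-2, 1), (-3, 1), (-3, 0), (-4, 0)])
Fold: move[0]->L => LLDLULDL (positions: [(0, 0), (-1, 0), (-2, 0), (-2, -1), (-3, -1), (-3, 0), (-4, 0), (-4, -1), (-5, -1)])
Fold: move[0]->D => DLDLULDL (positions: [(0, 0), (0, -1), (-1, -1), (-1, -2), (-2, -2), (-2, -1), (-3, -1), (-3, -2), (-4, -2)])
Fold: move[6]->L => DLDLULLL (positions: [(0, 0), (0, -1), (-1, -1), (-1, -2), (-2, -2), (-2, -1), (-3, -1), (-4, -1), (-5, -1)])

Answer: (0,0) (0,-1) (-1,-1) (-1,-2) (-2,-2) (-2,-1) (-3,-1) (-4,-1) (-5,-1)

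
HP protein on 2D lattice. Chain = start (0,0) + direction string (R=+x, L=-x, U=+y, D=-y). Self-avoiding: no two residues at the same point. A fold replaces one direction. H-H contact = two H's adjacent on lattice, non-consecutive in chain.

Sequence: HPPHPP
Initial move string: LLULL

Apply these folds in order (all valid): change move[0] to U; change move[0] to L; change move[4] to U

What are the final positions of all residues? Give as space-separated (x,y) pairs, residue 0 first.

Answer: (0,0) (-1,0) (-2,0) (-2,1) (-3,1) (-3,2)

Derivation:
Initial moves: LLULL
Fold: move[0]->U => ULULL (positions: [(0, 0), (0, 1), (-1, 1), (-1, 2), (-2, 2), (-3, 2)])
Fold: move[0]->L => LLULL (positions: [(0, 0), (-1, 0), (-2, 0), (-2, 1), (-3, 1), (-4, 1)])
Fold: move[4]->U => LLULU (positions: [(0, 0), (-1, 0), (-2, 0), (-2, 1), (-3, 1), (-3, 2)])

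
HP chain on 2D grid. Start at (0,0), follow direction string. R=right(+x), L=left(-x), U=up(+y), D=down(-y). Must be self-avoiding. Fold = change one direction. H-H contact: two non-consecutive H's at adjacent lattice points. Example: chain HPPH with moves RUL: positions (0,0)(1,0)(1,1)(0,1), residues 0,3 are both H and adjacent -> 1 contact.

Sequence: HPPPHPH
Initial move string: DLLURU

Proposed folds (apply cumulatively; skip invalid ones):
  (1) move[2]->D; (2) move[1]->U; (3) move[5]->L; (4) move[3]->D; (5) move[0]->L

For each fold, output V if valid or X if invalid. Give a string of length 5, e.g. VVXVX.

Answer: XXXXV

Derivation:
Initial: DLLURU -> [(0, 0), (0, -1), (-1, -1), (-2, -1), (-2, 0), (-1, 0), (-1, 1)]
Fold 1: move[2]->D => DLDURU INVALID (collision), skipped
Fold 2: move[1]->U => DULURU INVALID (collision), skipped
Fold 3: move[5]->L => DLLURL INVALID (collision), skipped
Fold 4: move[3]->D => DLLDRU INVALID (collision), skipped
Fold 5: move[0]->L => LLLURU VALID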